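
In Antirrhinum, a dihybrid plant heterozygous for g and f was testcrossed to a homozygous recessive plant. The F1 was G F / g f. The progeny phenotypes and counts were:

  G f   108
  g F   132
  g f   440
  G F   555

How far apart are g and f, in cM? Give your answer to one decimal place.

The recombinant classes are G f and g F: 108 + 132 = 240.
Recombination frequency = 240/1235 = 0.1943 ≈ 19.4%, i.e. 19.4 cM.

19.4 cM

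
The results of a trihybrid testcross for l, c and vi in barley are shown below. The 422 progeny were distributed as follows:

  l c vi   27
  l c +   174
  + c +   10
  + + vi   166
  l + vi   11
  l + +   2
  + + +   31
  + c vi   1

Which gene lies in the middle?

The two most frequent reciprocal classes, + + vi and l c +, are the parental types, so the F1 was + + vi / l c +.
The two rarest classes, + c vi and l + +, are the double crossovers. Comparing them with the parentals, only the c allele has switched, so c is the middle locus and the order is l – c – vi.

c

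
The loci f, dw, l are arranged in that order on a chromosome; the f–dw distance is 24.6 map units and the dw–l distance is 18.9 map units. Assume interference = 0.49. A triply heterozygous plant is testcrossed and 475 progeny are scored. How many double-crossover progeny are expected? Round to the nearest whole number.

11

Map distances give recombination frequencies of 0.246 and 0.189 for the two intervals.
With interference 0.49 (so coincidence = 0.51), expected double-crossover frequency = 0.246 × 0.189 × 0.51 = 0.02371.
Expected number = 0.02371 × 475 = 11.26 ≈ 11.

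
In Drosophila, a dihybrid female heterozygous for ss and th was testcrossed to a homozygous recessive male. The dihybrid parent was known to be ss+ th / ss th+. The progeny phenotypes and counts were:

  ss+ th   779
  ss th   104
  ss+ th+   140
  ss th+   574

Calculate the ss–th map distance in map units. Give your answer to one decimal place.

15.3 map units

The recombinant classes are ss+ th+ and ss th: 140 + 104 = 244.
Recombination frequency = 244/1597 = 0.1528 ≈ 15.3%, i.e. 15.3 map units.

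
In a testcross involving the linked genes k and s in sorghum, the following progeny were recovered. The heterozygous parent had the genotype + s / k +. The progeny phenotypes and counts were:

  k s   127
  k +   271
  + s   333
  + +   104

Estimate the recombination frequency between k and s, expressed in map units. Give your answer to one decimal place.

The recombinant classes are + + and k s: 104 + 127 = 231.
Recombination frequency = 231/835 = 0.2766 ≈ 27.7%, i.e. 27.7 map units.

27.7 map units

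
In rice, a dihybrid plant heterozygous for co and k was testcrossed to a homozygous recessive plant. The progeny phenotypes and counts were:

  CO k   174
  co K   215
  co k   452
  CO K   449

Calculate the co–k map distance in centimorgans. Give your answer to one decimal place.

30.2 centimorgans

The two most frequent classes, CO K (449) and co k (452), are the parental types, so the F1 was CO K / co k.
The recombinant classes are CO k and co K: 174 + 215 = 389.
Recombination frequency = 389/1290 = 0.3016 ≈ 30.2%, i.e. 30.2 centimorgans.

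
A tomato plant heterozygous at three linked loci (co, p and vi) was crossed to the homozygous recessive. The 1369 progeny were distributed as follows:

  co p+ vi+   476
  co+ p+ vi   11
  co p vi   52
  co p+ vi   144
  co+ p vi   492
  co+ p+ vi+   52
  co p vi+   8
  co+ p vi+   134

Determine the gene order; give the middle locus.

p

The two most frequent reciprocal classes, co p+ vi+ and co+ p vi, are the parental types, so the F1 was co p+ vi+ / co+ p vi.
The two rarest classes, co p vi+ and co+ p+ vi, are the double crossovers. Comparing them with the parentals, only the p allele has switched, so p is the middle locus and the order is co – p – vi.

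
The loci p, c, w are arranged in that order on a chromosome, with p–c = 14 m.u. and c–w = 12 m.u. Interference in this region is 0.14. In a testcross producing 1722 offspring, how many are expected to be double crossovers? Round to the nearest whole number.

Map distances give recombination frequencies of 0.140 and 0.120 for the two intervals.
With interference 0.14 (so coincidence = 0.86), expected double-crossover frequency = 0.140 × 0.120 × 0.86 = 0.01445.
Expected number = 0.01445 × 1722 = 24.88 ≈ 25.

25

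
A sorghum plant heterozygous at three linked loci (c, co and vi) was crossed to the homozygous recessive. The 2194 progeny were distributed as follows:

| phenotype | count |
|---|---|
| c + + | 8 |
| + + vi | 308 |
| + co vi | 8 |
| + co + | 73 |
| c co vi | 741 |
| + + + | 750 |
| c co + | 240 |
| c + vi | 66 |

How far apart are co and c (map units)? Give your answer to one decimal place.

The two most frequent reciprocal classes, + + + and c co vi, are the parental types, so the F1 was + + + / c co vi.
The two rarest classes, c + + and + co vi, are the double crossovers. Comparing them with the parentals, only the c allele has switched, so c is the middle locus and the order is vi – c – co.
Crossovers in the c–co interval produce the single-crossover classes + co + and c + vi (73 + 66 = 139) plus the double crossovers (16).
RF(c–co) = (139 + 16) / 2194 = 155/2194 = 0.0706 → 7.1 map units.

7.1 map units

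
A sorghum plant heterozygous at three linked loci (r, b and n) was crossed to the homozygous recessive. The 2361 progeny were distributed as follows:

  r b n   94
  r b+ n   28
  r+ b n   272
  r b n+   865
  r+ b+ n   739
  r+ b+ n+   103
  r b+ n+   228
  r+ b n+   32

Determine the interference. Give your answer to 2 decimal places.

0.02

The two most frequent reciprocal classes, r+ b+ n and r b n+, are the parental types, so the F1 was r+ b+ n / r b n+.
The two rarest classes, r b+ n and r+ b n+, are the double crossovers. Comparing them with the parentals, only the r allele has switched, so r is the middle locus and the order is b – r – n.
b–r: (500 + 60)/2361 = 0.2372; r–n: (197 + 60)/2361 = 0.1089.
Expected DCO frequency = 0.2372 × 0.1089 ≈ 0.02583; observed = 60/2361 ≈ 0.02541.
Coefficient of coincidence = 0.02541/0.02583 ≈ 0.98; interference = 1 − 0.98 = 0.02.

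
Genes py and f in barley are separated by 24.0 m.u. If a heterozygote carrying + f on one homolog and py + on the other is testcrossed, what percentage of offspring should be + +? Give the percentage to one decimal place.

A map distance of 24.0 m.u. corresponds to a recombination frequency of 0.240.
The F1 is + f / py +, so + + is a recombinant gamete class with expected frequency r/2 = 0.240/2 = 0.1200.
That is 0.1200 = 12.0% of the progeny.

12.0%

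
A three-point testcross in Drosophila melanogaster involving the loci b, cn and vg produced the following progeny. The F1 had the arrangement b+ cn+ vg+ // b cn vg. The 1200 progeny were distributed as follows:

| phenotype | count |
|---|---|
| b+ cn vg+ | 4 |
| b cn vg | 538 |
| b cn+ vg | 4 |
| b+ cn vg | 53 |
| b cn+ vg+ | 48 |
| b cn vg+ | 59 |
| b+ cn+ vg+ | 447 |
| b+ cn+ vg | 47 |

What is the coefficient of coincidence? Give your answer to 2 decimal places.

The two rarest classes, b+ cn vg+ and b cn+ vg, are the double crossovers. Comparing them with the parentals, only the cn allele has switched, so cn is the middle locus and the order is b – cn – vg.
b–cn: (101 + 8)/1200 = 0.0908; cn–vg: (106 + 8)/1200 = 0.0950.
Expected DCO frequency = 0.0908 × 0.0950 ≈ 0.00863; observed = 8/1200 ≈ 0.00667.
Coefficient of coincidence = 0.00667/0.00863 ≈ 0.77.

0.77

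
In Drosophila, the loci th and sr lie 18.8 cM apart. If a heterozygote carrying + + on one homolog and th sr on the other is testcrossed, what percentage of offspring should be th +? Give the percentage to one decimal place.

A map distance of 18.8 cM corresponds to a recombination frequency of 0.188.
The F1 is + + / th sr, so th + is a recombinant gamete class with expected frequency r/2 = 0.188/2 = 0.0940.
That is 0.0940 = 9.4% of the progeny.

9.4%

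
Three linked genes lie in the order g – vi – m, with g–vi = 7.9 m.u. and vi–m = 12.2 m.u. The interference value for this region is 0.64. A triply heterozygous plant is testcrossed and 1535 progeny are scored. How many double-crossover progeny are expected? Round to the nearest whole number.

5

Map distances give recombination frequencies of 0.079 and 0.122 for the two intervals.
With interference 0.64 (so coincidence = 0.36), expected double-crossover frequency = 0.079 × 0.122 × 0.36 = 0.00347.
Expected number = 0.00347 × 1535 = 5.33 ≈ 5.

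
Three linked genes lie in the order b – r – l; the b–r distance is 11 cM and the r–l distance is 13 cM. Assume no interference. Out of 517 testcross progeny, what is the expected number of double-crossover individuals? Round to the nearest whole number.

Map distances give recombination frequencies of 0.110 and 0.130 for the two intervals.
With no interference, expected double-crossover frequency = 0.110 × 0.130 = 0.01430.
Expected number = 0.01430 × 517 = 7.39 ≈ 7.

7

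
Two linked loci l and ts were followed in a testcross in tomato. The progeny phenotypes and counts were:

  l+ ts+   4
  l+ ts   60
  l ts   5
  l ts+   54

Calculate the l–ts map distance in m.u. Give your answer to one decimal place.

The two most frequent classes, l+ ts (60) and l ts+ (54), are the parental types, so the F1 was l+ ts / l ts+.
The recombinant classes are l+ ts+ and l ts: 4 + 5 = 9.
Recombination frequency = 9/123 = 0.0732 ≈ 7.3%, i.e. 7.3 m.u.

7.3 m.u.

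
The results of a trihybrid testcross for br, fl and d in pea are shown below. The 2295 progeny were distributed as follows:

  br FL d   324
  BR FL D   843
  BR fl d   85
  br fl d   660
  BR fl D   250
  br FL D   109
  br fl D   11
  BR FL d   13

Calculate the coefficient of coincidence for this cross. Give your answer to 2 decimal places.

0.42

The two most frequent reciprocal classes, br fl d and BR FL D, are the parental types, so the F1 was br fl d / BR FL D.
The two rarest classes, br fl D and BR FL d, are the double crossovers. Comparing them with the parentals, only the d allele has switched, so d is the middle locus and the order is fl – d – br.
fl–d: (574 + 24)/2295 = 0.2606; d–br: (194 + 24)/2295 = 0.0950.
Expected DCO frequency = 0.2606 × 0.0950 ≈ 0.02476; observed = 24/2295 ≈ 0.01046.
Coefficient of coincidence = 0.01046/0.02476 ≈ 0.42.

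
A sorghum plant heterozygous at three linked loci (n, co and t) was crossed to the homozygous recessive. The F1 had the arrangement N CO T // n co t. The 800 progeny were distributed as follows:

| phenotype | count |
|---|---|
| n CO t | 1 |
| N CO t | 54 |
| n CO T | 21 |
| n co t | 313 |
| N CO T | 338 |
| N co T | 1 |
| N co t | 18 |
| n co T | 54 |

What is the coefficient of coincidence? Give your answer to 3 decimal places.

The two rarest classes, N co T and n CO t, are the double crossovers. Comparing them with the parentals, only the co allele has switched, so co is the middle locus and the order is t – co – n.
t–co: (108 + 2)/800 = 0.1375; co–n: (39 + 2)/800 = 0.0512.
Expected DCO frequency = 0.1375 × 0.0512 ≈ 0.00704; observed = 2/800 ≈ 0.00250.
Coefficient of coincidence = 0.00250/0.00704 ≈ 0.355.

0.355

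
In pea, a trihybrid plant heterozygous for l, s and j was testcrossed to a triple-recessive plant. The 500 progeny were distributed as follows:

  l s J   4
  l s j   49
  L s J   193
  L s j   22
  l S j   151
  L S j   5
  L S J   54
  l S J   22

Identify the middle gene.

The two most frequent reciprocal classes, L s J and l S j, are the parental types, so the F1 was L s J / l S j.
The two rarest classes, l s J and L S j, are the double crossovers. Comparing them with the parentals, only the l allele has switched, so l is the middle locus and the order is s – l – j.

l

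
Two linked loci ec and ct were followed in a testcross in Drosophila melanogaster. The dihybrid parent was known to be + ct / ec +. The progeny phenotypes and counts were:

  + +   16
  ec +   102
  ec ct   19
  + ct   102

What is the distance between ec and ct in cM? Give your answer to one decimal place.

14.6 cM

The recombinant classes are + + and ec ct: 16 + 19 = 35.
Recombination frequency = 35/239 = 0.1464 ≈ 14.6%, i.e. 14.6 cM.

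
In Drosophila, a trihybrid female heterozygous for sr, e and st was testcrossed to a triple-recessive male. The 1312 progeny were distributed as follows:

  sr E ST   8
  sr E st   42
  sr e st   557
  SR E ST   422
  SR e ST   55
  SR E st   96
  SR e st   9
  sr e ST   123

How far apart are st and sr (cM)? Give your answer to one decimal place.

18.0 cM

The two most frequent reciprocal classes, sr e st and SR E ST, are the parental types, so the F1 was sr e st / SR E ST.
The two rarest classes, SR e st and sr E ST, are the double crossovers. Comparing them with the parentals, only the sr allele has switched, so sr is the middle locus and the order is e – sr – st.
Crossovers in the sr–st interval produce the single-crossover classes sr e ST and SR E st (123 + 96 = 219) plus the double crossovers (17).
RF(sr–st) = (219 + 17) / 1312 = 236/1312 = 0.1799 → 18.0 cM.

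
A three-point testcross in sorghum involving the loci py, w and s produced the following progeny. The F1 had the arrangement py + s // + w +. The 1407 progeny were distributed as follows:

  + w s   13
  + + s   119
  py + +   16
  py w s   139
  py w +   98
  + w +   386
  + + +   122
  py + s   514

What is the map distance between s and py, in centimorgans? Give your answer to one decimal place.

17.5 centimorgans

The two rarest classes, py + + and + w s, are the double crossovers. Comparing them with the parentals, only the s allele has switched, so s is the middle locus and the order is w – s – py.
Crossovers in the s–py interval produce the single-crossover classes + + s and py w + (119 + 98 = 217) plus the double crossovers (29).
RF(s–py) = (217 + 29) / 1407 = 246/1407 = 0.1748 → 17.5 centimorgans.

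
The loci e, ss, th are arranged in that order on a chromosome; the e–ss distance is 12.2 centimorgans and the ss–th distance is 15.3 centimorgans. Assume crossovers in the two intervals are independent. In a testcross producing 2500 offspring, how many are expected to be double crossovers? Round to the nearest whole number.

47

Map distances give recombination frequencies of 0.122 and 0.153 for the two intervals.
With no interference, expected double-crossover frequency = 0.122 × 0.153 = 0.01867.
Expected number = 0.01867 × 2500 = 46.66 ≈ 47.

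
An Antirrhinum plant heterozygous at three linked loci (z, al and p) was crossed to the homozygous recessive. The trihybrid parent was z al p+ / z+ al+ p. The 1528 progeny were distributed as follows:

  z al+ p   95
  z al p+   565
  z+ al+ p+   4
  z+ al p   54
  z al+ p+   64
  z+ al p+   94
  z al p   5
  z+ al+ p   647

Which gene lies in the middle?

p

The two rarest classes, z al p and z+ al+ p+, are the double crossovers. Comparing them with the parentals, only the p allele has switched, so p is the middle locus and the order is al – p – z.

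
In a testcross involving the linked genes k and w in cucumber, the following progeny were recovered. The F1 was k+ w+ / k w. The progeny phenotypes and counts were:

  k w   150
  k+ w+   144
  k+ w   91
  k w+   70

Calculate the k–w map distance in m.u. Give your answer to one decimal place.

The recombinant classes are k+ w and k w+: 91 + 70 = 161.
Recombination frequency = 161/455 = 0.3538 ≈ 35.4%, i.e. 35.4 m.u.

35.4 m.u.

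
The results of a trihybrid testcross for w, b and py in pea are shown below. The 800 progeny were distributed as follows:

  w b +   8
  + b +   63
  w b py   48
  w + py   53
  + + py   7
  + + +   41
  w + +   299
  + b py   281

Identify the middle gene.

b

The two most frequent reciprocal classes, w + + and + b py, are the parental types, so the F1 was w + + / + b py.
The two rarest classes, w b + and + + py, are the double crossovers. Comparing them with the parentals, only the b allele has switched, so b is the middle locus and the order is w – b – py.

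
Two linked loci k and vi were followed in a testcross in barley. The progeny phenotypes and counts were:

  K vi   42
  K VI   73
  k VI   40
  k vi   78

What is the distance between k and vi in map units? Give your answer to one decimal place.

35.2 map units

The two most frequent classes, K VI (73) and k vi (78), are the parental types, so the F1 was K VI / k vi.
The recombinant classes are K vi and k VI: 42 + 40 = 82.
Recombination frequency = 82/233 = 0.3519 ≈ 35.2%, i.e. 35.2 map units.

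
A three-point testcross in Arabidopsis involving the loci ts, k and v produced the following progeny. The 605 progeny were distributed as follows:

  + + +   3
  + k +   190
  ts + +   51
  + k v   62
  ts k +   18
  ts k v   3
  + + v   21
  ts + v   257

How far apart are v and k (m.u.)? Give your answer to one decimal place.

The two most frequent reciprocal classes, ts + v and + k +, are the parental types, so the F1 was ts + v / + k +.
The two rarest classes, ts k v and + + +, are the double crossovers. Comparing them with the parentals, only the k allele has switched, so k is the middle locus and the order is ts – k – v.
Crossovers in the k–v interval produce the single-crossover classes ts + + and + k v (51 + 62 = 113) plus the double crossovers (6).
RF(k–v) = (113 + 6) / 605 = 119/605 = 0.1967 → 19.7 m.u.

19.7 m.u.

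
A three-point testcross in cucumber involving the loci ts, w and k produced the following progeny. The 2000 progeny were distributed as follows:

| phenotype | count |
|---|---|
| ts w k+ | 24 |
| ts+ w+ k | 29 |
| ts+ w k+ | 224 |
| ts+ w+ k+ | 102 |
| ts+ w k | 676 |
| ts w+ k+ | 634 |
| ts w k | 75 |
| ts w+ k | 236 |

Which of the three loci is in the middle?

w

The two most frequent reciprocal classes, ts w+ k+ and ts+ w k, are the parental types, so the F1 was ts w+ k+ / ts+ w k.
The two rarest classes, ts w k+ and ts+ w+ k, are the double crossovers. Comparing them with the parentals, only the w allele has switched, so w is the middle locus and the order is ts – w – k.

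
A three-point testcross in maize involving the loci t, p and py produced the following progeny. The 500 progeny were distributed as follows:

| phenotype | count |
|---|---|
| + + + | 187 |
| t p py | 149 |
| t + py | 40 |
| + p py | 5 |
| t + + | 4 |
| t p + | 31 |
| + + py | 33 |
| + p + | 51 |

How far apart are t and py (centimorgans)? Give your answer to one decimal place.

14.6 centimorgans

The two most frequent reciprocal classes, t p py and + + +, are the parental types, so the F1 was t p py / + + +.
The two rarest classes, + p py and t + +, are the double crossovers. Comparing them with the parentals, only the t allele has switched, so t is the middle locus and the order is py – t – p.
Crossovers in the py–t interval produce the single-crossover classes t p + and + + py (31 + 33 = 64) plus the double crossovers (9).
RF(py–t) = (64 + 9) / 500 = 73/500 = 0.1460 → 14.6 centimorgans.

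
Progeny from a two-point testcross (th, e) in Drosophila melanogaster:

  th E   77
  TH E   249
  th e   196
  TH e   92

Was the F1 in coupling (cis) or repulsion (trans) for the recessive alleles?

The two most frequent classes are TH E (249) and th e (196); these are the parental (non-recombinant) types.
So the F1 carried TH E on one chromosome and th e on the other — the recessive alleles are on the same chromosome (cis / coupling).

cis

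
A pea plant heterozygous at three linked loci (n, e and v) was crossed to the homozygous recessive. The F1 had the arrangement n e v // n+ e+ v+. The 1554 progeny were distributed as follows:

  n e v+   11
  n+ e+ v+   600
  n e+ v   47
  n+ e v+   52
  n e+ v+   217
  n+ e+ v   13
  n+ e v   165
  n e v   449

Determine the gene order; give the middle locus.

The two rarest classes, n e v+ and n+ e+ v, are the double crossovers. Comparing them with the parentals, only the v allele has switched, so v is the middle locus and the order is n – v – e.

v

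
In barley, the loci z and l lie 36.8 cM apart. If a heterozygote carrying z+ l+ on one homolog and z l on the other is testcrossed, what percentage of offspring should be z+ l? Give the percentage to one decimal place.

18.4%

A map distance of 36.8 cM corresponds to a recombination frequency of 0.368.
The F1 is z+ l+ / z l, so z+ l is a recombinant gamete class with expected frequency r/2 = 0.368/2 = 0.1840.
That is 0.1840 = 18.4% of the progeny.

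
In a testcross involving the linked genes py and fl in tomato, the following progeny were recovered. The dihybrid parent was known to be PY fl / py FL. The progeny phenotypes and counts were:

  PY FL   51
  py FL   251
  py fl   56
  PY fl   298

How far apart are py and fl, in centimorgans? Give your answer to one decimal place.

16.3 centimorgans

The recombinant classes are PY FL and py fl: 51 + 56 = 107.
Recombination frequency = 107/656 = 0.1631 ≈ 16.3%, i.e. 16.3 centimorgans.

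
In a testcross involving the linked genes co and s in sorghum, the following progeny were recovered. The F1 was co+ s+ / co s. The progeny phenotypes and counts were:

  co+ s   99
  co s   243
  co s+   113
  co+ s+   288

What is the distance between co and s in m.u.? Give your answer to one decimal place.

The recombinant classes are co+ s and co s+: 99 + 113 = 212.
Recombination frequency = 212/743 = 0.2853 ≈ 28.5%, i.e. 28.5 m.u.

28.5 m.u.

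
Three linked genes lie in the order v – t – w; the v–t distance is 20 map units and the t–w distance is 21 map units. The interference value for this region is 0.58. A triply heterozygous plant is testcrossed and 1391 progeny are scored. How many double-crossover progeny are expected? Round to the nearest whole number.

Map distances give recombination frequencies of 0.200 and 0.210 for the two intervals.
With interference 0.58 (so coincidence = 0.42), expected double-crossover frequency = 0.200 × 0.210 × 0.42 = 0.01764.
Expected number = 0.01764 × 1391 = 24.54 ≈ 25.

25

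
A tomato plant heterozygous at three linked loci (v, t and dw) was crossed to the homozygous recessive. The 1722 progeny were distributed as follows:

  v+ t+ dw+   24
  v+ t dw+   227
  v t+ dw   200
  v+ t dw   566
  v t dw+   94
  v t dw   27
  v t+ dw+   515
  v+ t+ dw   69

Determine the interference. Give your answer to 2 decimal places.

0.14

The two most frequent reciprocal classes, v+ t dw and v t+ dw+, are the parental types, so the F1 was v+ t dw / v t+ dw+.
The two rarest classes, v t dw and v+ t+ dw+, are the double crossovers. Comparing them with the parentals, only the v allele has switched, so v is the middle locus and the order is t – v – dw.
t–v: (163 + 51)/1722 = 0.1243; v–dw: (427 + 51)/1722 = 0.2776.
Expected DCO frequency = 0.1243 × 0.2776 ≈ 0.03451; observed = 51/1722 ≈ 0.02962.
Coefficient of coincidence = 0.02962/0.03451 ≈ 0.86; interference = 1 − 0.86 = 0.14.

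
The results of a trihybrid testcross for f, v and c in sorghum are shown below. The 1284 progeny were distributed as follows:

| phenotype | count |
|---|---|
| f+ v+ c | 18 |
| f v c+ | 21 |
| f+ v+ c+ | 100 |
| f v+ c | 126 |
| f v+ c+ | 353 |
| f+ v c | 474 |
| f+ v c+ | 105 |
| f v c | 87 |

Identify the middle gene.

v

The two most frequent reciprocal classes, f+ v c and f v+ c+, are the parental types, so the F1 was f+ v c / f v+ c+.
The two rarest classes, f+ v+ c and f v c+, are the double crossovers. Comparing them with the parentals, only the v allele has switched, so v is the middle locus and the order is f – v – c.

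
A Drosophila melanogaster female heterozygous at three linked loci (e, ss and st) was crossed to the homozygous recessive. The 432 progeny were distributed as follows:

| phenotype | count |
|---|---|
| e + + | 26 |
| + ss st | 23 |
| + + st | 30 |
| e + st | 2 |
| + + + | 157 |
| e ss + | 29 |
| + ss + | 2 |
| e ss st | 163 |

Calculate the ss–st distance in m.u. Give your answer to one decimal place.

14.6 m.u.

The two most frequent reciprocal classes, e ss st and + + +, are the parental types, so the F1 was e ss st / + + +.
The two rarest classes, e + st and + ss +, are the double crossovers. Comparing them with the parentals, only the ss allele has switched, so ss is the middle locus and the order is e – ss – st.
Crossovers in the ss–st interval produce the single-crossover classes e ss + and + + st (29 + 30 = 59) plus the double crossovers (4).
RF(ss–st) = (59 + 4) / 432 = 63/432 = 0.1458 → 14.6 m.u.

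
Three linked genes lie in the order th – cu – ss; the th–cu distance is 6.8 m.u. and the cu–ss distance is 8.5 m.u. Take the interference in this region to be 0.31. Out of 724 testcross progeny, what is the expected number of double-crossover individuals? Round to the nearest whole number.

Map distances give recombination frequencies of 0.068 and 0.085 for the two intervals.
With interference 0.31 (so coincidence = 0.69), expected double-crossover frequency = 0.068 × 0.085 × 0.69 = 0.00399.
Expected number = 0.00399 × 724 = 2.89 ≈ 3.

3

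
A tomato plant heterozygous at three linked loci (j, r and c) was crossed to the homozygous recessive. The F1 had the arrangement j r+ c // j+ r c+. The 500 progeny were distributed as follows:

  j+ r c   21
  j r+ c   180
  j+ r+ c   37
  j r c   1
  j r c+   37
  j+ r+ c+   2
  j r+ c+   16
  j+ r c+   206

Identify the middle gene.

The two rarest classes, j r c and j+ r+ c+, are the double crossovers. Comparing them with the parentals, only the r allele has switched, so r is the middle locus and the order is j – r – c.

r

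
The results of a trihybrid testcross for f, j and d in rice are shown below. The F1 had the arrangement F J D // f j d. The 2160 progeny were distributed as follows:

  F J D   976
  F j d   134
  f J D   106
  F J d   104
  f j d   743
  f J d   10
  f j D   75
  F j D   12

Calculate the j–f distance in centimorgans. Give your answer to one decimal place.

The two rarest classes, F j D and f J d, are the double crossovers. Comparing them with the parentals, only the j allele has switched, so j is the middle locus and the order is d – j – f.
Crossovers in the j–f interval produce the single-crossover classes f J D and F j d (106 + 134 = 240) plus the double crossovers (22).
RF(j–f) = (240 + 22) / 2160 = 262/2160 = 0.1213 → 12.1 centimorgans.

12.1 centimorgans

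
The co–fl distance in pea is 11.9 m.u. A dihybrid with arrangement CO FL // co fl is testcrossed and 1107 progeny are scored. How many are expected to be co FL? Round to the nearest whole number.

66

A map distance of 11.9 m.u. corresponds to a recombination frequency of 0.119.
The F1 is CO FL / co fl, so co FL is a recombinant gamete class with expected frequency r/2 = 0.119/2 = 0.0595.
Expected number = 0.0595 × 1107 = 65.87 ≈ 66.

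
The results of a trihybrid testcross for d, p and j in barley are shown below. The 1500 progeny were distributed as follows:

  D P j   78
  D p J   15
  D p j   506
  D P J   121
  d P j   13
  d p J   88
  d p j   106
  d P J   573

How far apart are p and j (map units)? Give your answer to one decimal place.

The two most frequent reciprocal classes, d P J and D p j, are the parental types, so the F1 was d P J / D p j.
The two rarest classes, d P j and D p J, are the double crossovers. Comparing them with the parentals, only the j allele has switched, so j is the middle locus and the order is d – j – p.
Crossovers in the j–p interval produce the single-crossover classes d p J and D P j (88 + 78 = 166) plus the double crossovers (28).
RF(j–p) = (166 + 28) / 1500 = 194/1500 = 0.1293 → 12.9 map units.

12.9 map units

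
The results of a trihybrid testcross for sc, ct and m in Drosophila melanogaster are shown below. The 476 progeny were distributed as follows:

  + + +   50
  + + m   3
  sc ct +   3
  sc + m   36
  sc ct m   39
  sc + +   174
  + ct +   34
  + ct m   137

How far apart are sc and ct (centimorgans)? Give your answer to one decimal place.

The two most frequent reciprocal classes, sc + + and + ct m, are the parental types, so the F1 was sc + + / + ct m.
The two rarest classes, sc ct + and + + m, are the double crossovers. Comparing them with the parentals, only the ct allele has switched, so ct is the middle locus and the order is sc – ct – m.
Crossovers in the sc–ct interval produce the single-crossover classes + + + and sc ct m (50 + 39 = 89) plus the double crossovers (6).
RF(sc–ct) = (89 + 6) / 476 = 95/476 = 0.1996 → 20.0 centimorgans.

20.0 centimorgans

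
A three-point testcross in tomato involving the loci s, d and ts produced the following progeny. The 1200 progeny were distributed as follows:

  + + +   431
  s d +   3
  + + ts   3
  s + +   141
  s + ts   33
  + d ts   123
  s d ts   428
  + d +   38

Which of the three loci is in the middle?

ts

The two most frequent reciprocal classes, + + + and s d ts, are the parental types, so the F1 was + + + / s d ts.
The two rarest classes, + + ts and s d +, are the double crossovers. Comparing them with the parentals, only the ts allele has switched, so ts is the middle locus and the order is s – ts – d.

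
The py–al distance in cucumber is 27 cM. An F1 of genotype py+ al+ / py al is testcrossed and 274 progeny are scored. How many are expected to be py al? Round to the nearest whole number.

100

A map distance of 27 cM corresponds to a recombination frequency of 0.270.
The F1 is py+ al+ / py al, so py al is a parental gamete class with expected frequency (1 − r)/2 = 0.730/2 = 0.3650.
Expected number = 0.3650 × 274 = 100.01 ≈ 100.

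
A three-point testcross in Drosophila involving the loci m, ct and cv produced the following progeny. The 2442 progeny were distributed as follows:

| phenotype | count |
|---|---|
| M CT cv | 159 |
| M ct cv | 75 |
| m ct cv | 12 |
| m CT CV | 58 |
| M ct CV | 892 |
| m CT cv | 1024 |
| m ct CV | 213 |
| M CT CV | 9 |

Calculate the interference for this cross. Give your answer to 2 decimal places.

The two most frequent reciprocal classes, m CT cv and M ct CV, are the parental types, so the F1 was m CT cv / M ct CV.
The two rarest classes, m ct cv and M CT CV, are the double crossovers. Comparing them with the parentals, only the ct allele has switched, so ct is the middle locus and the order is cv – ct – m.
cv–ct: (133 + 21)/2442 = 0.0631; ct–m: (372 + 21)/2442 = 0.1609.
Expected DCO frequency = 0.0631 × 0.1609 ≈ 0.01015; observed = 21/2442 ≈ 0.00860.
Coefficient of coincidence = 0.00860/0.01015 ≈ 0.85; interference = 1 − 0.85 = 0.15.

0.15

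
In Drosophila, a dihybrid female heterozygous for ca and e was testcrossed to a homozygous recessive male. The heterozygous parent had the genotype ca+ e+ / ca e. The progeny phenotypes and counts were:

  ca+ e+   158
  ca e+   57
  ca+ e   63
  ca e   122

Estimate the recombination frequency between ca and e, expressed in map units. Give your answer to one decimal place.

30.0 map units

The recombinant classes are ca+ e and ca e+: 63 + 57 = 120.
Recombination frequency = 120/400 = 0.3000 ≈ 30.0%, i.e. 30.0 map units.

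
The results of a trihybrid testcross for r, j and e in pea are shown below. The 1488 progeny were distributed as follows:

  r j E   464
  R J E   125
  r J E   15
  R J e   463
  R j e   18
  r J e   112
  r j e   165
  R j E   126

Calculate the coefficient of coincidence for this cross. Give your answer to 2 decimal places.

The two most frequent reciprocal classes, R J e and r j E, are the parental types, so the F1 was R J e / r j E.
The two rarest classes, R j e and r J E, are the double crossovers. Comparing them with the parentals, only the j allele has switched, so j is the middle locus and the order is e – j – r.
e–j: (290 + 33)/1488 = 0.2171; j–r: (238 + 33)/1488 = 0.1821.
Expected DCO frequency = 0.2171 × 0.1821 ≈ 0.03953; observed = 33/1488 ≈ 0.02218.
Coefficient of coincidence = 0.02218/0.03953 ≈ 0.56.

0.56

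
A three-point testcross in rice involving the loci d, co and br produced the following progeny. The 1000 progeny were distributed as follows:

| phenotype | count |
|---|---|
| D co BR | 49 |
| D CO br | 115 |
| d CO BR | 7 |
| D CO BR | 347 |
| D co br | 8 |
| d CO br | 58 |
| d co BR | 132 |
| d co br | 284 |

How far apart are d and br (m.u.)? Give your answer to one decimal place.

The two most frequent reciprocal classes, d co br and D CO BR, are the parental types, so the F1 was d co br / D CO BR.
The two rarest classes, D co br and d CO BR, are the double crossovers. Comparing them with the parentals, only the d allele has switched, so d is the middle locus and the order is br – d – co.
Crossovers in the br–d interval produce the single-crossover classes d co BR and D CO br (132 + 115 = 247) plus the double crossovers (15).
RF(br–d) = (247 + 15) / 1000 = 262/1000 = 0.2620 → 26.2 m.u.

26.2 m.u.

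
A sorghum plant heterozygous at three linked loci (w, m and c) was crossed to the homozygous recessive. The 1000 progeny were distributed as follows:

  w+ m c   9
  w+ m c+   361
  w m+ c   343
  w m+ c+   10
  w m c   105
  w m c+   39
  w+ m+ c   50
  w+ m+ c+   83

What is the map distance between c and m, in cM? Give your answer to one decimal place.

The two most frequent reciprocal classes, w m+ c and w+ m c+, are the parental types, so the F1 was w m+ c / w+ m c+.
The two rarest classes, w m+ c+ and w+ m c, are the double crossovers. Comparing them with the parentals, only the c allele has switched, so c is the middle locus and the order is m – c – w.
Crossovers in the m–c interval produce the single-crossover classes w m c and w+ m+ c+ (105 + 83 = 188) plus the double crossovers (19).
RF(m–c) = (188 + 19) / 1000 = 207/1000 = 0.2070 → 20.7 cM.

20.7 cM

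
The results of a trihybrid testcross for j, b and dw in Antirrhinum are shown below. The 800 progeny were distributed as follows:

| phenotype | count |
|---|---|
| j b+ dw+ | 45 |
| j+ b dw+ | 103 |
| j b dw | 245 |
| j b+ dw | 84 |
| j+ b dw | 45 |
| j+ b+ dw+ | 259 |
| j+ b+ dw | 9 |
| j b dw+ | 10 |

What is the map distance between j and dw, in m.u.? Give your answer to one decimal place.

The two most frequent reciprocal classes, j+ b+ dw+ and j b dw, are the parental types, so the F1 was j+ b+ dw+ / j b dw.
The two rarest classes, j+ b+ dw and j b dw+, are the double crossovers. Comparing them with the parentals, only the dw allele has switched, so dw is the middle locus and the order is j – dw – b.
Crossovers in the j–dw interval produce the single-crossover classes j b+ dw+ and j+ b dw (45 + 45 = 90) plus the double crossovers (19).
RF(j–dw) = (90 + 19) / 800 = 109/800 = 0.1363 → 13.6 m.u.

13.6 m.u.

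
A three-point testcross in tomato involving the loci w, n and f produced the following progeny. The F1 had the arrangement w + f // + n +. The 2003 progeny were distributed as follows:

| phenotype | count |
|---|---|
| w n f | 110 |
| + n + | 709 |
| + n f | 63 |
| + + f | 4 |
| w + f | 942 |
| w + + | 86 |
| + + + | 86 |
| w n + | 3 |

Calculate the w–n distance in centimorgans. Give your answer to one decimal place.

The two rarest classes, + + f and w n +, are the double crossovers. Comparing them with the parentals, only the w allele has switched, so w is the middle locus and the order is n – w – f.
Crossovers in the n–w interval produce the single-crossover classes w n f and + + + (110 + 86 = 196) plus the double crossovers (7).
RF(n–w) = (196 + 7) / 2003 = 203/2003 = 0.1013 → 10.1 centimorgans.

10.1 centimorgans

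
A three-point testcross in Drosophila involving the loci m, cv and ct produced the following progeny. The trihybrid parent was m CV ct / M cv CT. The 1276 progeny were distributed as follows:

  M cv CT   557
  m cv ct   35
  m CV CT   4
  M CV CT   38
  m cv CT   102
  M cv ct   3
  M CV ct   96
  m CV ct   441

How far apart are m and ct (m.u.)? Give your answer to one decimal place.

The two rarest classes, m CV CT and M cv ct, are the double crossovers. Comparing them with the parentals, only the ct allele has switched, so ct is the middle locus and the order is m – ct – cv.
Crossovers in the m–ct interval produce the single-crossover classes M CV ct and m cv CT (96 + 102 = 198) plus the double crossovers (7).
RF(m–ct) = (198 + 7) / 1276 = 205/1276 = 0.1607 → 16.1 m.u.

16.1 m.u.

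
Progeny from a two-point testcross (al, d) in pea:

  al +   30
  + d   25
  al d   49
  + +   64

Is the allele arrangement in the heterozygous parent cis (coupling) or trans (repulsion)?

cis

The two most frequent classes are + + (64) and al d (49); these are the parental (non-recombinant) types.
So the F1 carried + + on one chromosome and al d on the other — the recessive alleles are on the same chromosome (cis / coupling).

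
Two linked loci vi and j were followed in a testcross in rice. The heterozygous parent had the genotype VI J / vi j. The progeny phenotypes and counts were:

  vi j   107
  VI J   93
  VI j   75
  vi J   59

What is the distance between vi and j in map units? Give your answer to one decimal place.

The recombinant classes are VI j and vi J: 75 + 59 = 134.
Recombination frequency = 134/334 = 0.4012 ≈ 40.1%, i.e. 40.1 map units.

40.1 map units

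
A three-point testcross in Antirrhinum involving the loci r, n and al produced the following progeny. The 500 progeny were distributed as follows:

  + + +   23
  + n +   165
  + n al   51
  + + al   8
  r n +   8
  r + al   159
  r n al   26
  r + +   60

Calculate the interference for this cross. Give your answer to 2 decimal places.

The two most frequent reciprocal classes, + n + and r + al, are the parental types, so the F1 was + n + / r + al.
The two rarest classes, r n + and + + al, are the double crossovers. Comparing them with the parentals, only the r allele has switched, so r is the middle locus and the order is al – r – n.
al–r: (111 + 16)/500 = 0.2540; r–n: (49 + 16)/500 = 0.1300.
Expected DCO frequency = 0.2540 × 0.1300 ≈ 0.03302; observed = 16/500 ≈ 0.03200.
Coefficient of coincidence = 0.03200/0.03302 ≈ 0.97; interference = 1 − 0.97 = 0.03.

0.03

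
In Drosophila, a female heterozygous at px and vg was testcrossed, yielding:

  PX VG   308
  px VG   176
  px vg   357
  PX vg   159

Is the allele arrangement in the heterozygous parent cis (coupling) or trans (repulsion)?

The two most frequent classes are PX VG (308) and px vg (357); these are the parental (non-recombinant) types.
So the F1 carried PX VG on one chromosome and px vg on the other — the recessive alleles are on the same chromosome (cis / coupling).

cis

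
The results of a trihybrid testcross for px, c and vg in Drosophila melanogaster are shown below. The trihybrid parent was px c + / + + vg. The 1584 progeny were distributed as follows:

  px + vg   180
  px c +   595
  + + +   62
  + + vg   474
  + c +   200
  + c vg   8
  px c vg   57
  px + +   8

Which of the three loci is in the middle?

The two rarest classes, px + + and + c vg, are the double crossovers. Comparing them with the parentals, only the c allele has switched, so c is the middle locus and the order is vg – c – px.

c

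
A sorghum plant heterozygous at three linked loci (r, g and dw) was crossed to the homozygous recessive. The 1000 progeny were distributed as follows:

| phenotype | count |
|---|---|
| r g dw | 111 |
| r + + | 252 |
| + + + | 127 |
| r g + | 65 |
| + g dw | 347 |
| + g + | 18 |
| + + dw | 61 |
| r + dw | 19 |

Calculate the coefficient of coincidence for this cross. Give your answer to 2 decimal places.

0.83

The two most frequent reciprocal classes, r + + and + g dw, are the parental types, so the F1 was r + + / + g dw.
The two rarest classes, r + dw and + g +, are the double crossovers. Comparing them with the parentals, only the dw allele has switched, so dw is the middle locus and the order is r – dw – g.
r–dw: (238 + 37)/1000 = 0.2750; dw–g: (126 + 37)/1000 = 0.1630.
Expected DCO frequency = 0.2750 × 0.1630 ≈ 0.04483; observed = 37/1000 ≈ 0.03700.
Coefficient of coincidence = 0.03700/0.04483 ≈ 0.83.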